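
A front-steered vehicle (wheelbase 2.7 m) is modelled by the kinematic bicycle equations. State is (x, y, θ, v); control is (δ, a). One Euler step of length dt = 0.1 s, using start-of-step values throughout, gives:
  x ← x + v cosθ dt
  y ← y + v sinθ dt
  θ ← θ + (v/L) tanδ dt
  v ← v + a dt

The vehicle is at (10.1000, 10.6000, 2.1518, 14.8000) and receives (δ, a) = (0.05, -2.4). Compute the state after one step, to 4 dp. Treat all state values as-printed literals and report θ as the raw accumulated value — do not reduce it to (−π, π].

(9.2877, 11.8372, 2.1792, 14.5600)

x' = 10.1000 + 14.8000·cos(2.1518)·0.1 = 9.2877
y' = 10.6000 + 14.8000·sin(2.1518)·0.1 = 11.8372
θ' = 2.1518 + (14.8000/2.7)·tan(0.05)·0.1 = 2.1792
v' = 14.8000 − 2.4000·0.1 = 14.5600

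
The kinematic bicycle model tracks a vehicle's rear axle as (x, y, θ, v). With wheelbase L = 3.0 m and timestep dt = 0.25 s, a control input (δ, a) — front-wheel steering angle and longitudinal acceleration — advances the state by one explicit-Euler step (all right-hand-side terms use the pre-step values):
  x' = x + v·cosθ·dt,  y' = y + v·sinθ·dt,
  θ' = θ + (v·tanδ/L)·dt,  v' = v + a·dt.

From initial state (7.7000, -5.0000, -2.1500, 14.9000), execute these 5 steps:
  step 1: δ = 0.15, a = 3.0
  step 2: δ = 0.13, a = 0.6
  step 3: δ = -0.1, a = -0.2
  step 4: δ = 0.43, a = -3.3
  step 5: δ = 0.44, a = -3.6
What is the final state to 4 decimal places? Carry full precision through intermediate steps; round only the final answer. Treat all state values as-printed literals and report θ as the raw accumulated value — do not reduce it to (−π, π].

(2.8590, -22.8986, -0.7365, 14.0250)

after step 1 (δ=0.15, a=3.0): (5.661093, -8.117448, -1.962340, 15.650000)
after step 2 (δ=0.13, a=0.6): (4.168020, -11.733854, -1.791837, 15.800000)
after step 3 (δ=-0.1, a=-0.2): (3.302001, -15.587749, -1.923945, 15.750000)
after step 4 (δ=0.43, a=-3.3): (1.940203, -19.282260, -1.322004, 14.925000)
after step 5 (δ=0.44, a=-3.6): (2.858961, -22.898627, -0.736471, 14.025000)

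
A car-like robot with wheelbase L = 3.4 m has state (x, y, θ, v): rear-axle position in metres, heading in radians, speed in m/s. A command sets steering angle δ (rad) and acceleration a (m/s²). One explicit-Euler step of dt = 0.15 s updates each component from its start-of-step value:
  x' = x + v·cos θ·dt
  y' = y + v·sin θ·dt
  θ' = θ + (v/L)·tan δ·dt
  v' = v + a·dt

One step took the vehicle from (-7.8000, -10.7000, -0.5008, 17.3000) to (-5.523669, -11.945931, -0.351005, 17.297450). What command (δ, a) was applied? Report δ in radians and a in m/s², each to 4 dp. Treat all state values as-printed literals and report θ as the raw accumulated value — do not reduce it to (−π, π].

a = (v'−v)/dt = (-0.002550)/0.15 = -0.0170
Δθ = θ'−θ = 0.149795;  (v·dt/L) = 17.3000·0.15/3.4 = 0.763235
tan δ = Δθ·L/(v·dt) = 0.196263  →  δ = 0.1938

δ = 0.1938, a = -0.0170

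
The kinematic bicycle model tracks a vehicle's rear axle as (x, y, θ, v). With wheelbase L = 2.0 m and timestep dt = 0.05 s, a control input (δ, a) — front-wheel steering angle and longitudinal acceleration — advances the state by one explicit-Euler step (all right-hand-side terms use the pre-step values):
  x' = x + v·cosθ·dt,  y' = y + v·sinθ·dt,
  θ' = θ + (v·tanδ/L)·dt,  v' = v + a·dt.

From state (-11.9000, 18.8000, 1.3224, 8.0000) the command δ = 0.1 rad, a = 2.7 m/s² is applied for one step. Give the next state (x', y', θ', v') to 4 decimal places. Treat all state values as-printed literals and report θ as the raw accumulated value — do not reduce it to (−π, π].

x' = -11.9000 + 8.0000·cos(1.3224)·0.05 = -11.8017
y' = 18.8000 + 8.0000·sin(1.3224)·0.05 = 19.1877
θ' = 1.3224 + (8.0000/2.0)·tan(0.1)·0.05 = 1.3425
v' = 8.0000 + 2.7000·0.05 = 8.1350

(-11.8017, 19.1877, 1.3425, 8.1350)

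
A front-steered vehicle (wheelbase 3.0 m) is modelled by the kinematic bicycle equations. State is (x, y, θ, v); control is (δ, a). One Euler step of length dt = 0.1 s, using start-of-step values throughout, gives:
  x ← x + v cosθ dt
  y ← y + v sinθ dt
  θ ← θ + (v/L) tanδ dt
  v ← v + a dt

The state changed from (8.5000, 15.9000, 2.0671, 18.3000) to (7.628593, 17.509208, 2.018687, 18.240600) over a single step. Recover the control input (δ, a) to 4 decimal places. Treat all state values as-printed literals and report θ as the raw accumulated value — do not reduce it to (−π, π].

δ = -0.0792, a = -0.5940

a = (v'−v)/dt = (-0.059400)/0.1 = -0.5940
Δθ = θ'−θ = -0.048413;  (v·dt/L) = 18.3000·0.1/3.0 = 0.610000
tan δ = Δθ·L/(v·dt) = -0.079366  →  δ = -0.0792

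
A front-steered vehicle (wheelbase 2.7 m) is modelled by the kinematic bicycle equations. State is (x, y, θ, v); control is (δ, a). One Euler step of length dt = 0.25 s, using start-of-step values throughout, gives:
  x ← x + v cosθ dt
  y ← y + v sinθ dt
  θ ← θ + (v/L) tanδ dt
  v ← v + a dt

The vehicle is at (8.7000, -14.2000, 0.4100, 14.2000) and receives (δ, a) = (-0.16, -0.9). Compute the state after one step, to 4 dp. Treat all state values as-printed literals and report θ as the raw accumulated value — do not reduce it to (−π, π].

x' = 8.7000 + 14.2000·cos(0.4100)·0.25 = 11.9558
y' = -14.2000 + 14.2000·sin(0.4100)·0.25 = -12.7849
θ' = 0.4100 + (14.2000/2.7)·tan(-0.16)·0.25 = 0.1978
v' = 14.2000 − 0.9000·0.25 = 13.9750

(11.9558, -12.7849, 0.1978, 13.9750)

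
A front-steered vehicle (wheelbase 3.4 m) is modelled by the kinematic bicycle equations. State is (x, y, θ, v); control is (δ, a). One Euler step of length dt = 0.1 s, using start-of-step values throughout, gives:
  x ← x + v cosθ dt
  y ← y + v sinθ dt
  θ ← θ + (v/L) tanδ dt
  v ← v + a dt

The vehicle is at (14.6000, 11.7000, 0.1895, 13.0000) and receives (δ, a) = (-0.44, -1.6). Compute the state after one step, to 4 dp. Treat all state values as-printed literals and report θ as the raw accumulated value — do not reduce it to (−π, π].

x' = 14.6000 + 13.0000·cos(0.1895)·0.1 = 15.8767
y' = 11.7000 + 13.0000·sin(0.1895)·0.1 = 11.9449
θ' = 0.1895 + (13.0000/3.4)·tan(-0.44)·0.1 = 0.0095
v' = 13.0000 − 1.6000·0.1 = 12.8400

(15.8767, 11.9449, 0.0095, 12.8400)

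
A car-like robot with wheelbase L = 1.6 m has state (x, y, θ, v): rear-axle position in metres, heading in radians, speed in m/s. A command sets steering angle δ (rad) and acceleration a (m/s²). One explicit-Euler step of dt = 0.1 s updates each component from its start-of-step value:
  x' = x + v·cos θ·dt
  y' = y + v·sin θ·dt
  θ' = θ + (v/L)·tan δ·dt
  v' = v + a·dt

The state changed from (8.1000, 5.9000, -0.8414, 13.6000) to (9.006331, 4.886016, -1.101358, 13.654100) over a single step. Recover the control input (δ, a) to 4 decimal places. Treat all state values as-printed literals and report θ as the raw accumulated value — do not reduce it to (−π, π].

a = (v'−v)/dt = (0.054100)/0.1 = 0.5410
Δθ = θ'−θ = -0.259958;  (v·dt/L) = 13.6000·0.1/1.6 = 0.850000
tan δ = Δθ·L/(v·dt) = -0.305833  →  δ = -0.2968

δ = -0.2968, a = 0.5410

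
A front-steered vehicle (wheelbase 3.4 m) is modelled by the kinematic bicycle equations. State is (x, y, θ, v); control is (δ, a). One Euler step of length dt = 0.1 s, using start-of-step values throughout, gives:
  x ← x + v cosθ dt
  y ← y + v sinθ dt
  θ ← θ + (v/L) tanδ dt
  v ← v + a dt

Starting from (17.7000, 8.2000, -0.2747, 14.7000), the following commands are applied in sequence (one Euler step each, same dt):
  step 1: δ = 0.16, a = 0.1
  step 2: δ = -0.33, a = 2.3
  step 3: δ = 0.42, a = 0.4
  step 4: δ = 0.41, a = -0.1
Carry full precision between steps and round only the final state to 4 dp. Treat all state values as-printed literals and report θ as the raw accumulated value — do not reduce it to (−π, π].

after step 1 (δ=0.16, a=0.1): (19.114885, 7.801250, -0.204927, 14.710000)
after step 2 (δ=-0.33, a=2.3): (20.555105, 7.501908, -0.353119, 14.940000)
after step 3 (δ=0.42, a=0.4): (21.956923, 6.985243, -0.156890, 14.980000)
after step 4 (δ=0.41, a=-0.1): (23.436525, 6.751185, 0.034603, 14.970000)

(23.4365, 6.7512, 0.0346, 14.9700)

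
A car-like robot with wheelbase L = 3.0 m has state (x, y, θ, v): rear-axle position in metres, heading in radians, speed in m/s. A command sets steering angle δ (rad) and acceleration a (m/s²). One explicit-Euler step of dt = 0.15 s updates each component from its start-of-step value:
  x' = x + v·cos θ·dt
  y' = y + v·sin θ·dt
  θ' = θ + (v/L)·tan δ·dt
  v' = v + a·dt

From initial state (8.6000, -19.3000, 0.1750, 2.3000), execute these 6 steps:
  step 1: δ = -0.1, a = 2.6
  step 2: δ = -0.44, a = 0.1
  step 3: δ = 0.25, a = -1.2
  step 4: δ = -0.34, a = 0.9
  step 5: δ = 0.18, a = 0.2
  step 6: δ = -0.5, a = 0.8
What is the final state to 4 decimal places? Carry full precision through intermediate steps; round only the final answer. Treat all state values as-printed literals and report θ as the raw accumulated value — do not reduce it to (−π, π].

(10.9151, -19.0010, 0.0407, 2.8100)

after step 1 (δ=-0.1, a=2.6): (8.939731, -19.239933, 0.163462, 2.690000)
after step 2 (δ=-0.44, a=0.1): (9.337852, -19.174269, 0.100142, 2.705000)
after step 3 (δ=0.25, a=-1.2): (9.741569, -19.133705, 0.134677, 2.525000)
after step 4 (δ=-0.34, a=0.9): (10.116890, -19.082850, 0.090017, 2.660000)
after step 5 (δ=0.18, a=0.2): (10.514274, -19.046982, 0.114219, 2.690000)
after step 6 (δ=-0.5, a=0.8): (10.915145, -19.000994, 0.040742, 2.810000)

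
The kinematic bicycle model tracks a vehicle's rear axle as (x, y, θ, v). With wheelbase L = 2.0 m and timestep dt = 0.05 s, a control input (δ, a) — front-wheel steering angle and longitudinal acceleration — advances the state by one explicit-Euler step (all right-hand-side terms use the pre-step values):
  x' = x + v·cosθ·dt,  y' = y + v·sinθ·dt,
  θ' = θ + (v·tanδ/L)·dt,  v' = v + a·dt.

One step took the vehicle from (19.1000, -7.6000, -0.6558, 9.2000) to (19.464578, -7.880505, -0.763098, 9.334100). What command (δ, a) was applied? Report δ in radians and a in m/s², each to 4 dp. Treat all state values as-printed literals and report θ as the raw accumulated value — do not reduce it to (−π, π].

δ = -0.4365, a = 2.6820

a = (v'−v)/dt = (0.134100)/0.05 = 2.6820
Δθ = θ'−θ = -0.107298;  (v·dt/L) = 9.2000·0.05/2.0 = 0.230000
tan δ = Δθ·L/(v·dt) = -0.466513  →  δ = -0.4365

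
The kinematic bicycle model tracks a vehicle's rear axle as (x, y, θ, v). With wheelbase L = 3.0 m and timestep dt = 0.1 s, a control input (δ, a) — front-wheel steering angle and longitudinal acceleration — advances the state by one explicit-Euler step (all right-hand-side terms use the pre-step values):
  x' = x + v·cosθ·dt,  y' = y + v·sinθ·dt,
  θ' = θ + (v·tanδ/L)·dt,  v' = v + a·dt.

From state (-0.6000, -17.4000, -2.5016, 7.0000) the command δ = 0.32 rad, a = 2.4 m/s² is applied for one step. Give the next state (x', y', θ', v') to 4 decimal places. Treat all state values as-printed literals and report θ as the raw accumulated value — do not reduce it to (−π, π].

x' = -0.6000 + 7.0000·cos(-2.5016)·0.1 = -1.1615
y' = -17.4000 + 7.0000·sin(-2.5016)·0.1 = -17.8180
θ' = -2.5016 + (7.0000/3.0)·tan(0.32)·0.1 = -2.4243
v' = 7.0000 + 2.4000·0.1 = 7.2400

(-1.1615, -17.8180, -2.4243, 7.2400)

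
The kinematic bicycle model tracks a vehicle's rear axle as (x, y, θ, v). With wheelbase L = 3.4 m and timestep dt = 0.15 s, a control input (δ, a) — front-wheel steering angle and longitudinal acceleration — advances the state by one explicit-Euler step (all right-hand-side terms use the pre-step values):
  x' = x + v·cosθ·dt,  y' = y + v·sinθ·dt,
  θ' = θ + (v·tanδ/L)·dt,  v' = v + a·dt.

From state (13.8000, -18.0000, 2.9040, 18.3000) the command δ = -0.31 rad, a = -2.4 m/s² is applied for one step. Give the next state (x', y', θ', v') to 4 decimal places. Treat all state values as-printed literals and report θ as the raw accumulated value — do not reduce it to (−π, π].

(11.1321, -17.3539, 2.6454, 17.9400)

x' = 13.8000 + 18.3000·cos(2.9040)·0.15 = 11.1321
y' = -18.0000 + 18.3000·sin(2.9040)·0.15 = -17.3539
θ' = 2.9040 + (18.3000/3.4)·tan(-0.31)·0.15 = 2.6454
v' = 18.3000 − 2.4000·0.15 = 17.9400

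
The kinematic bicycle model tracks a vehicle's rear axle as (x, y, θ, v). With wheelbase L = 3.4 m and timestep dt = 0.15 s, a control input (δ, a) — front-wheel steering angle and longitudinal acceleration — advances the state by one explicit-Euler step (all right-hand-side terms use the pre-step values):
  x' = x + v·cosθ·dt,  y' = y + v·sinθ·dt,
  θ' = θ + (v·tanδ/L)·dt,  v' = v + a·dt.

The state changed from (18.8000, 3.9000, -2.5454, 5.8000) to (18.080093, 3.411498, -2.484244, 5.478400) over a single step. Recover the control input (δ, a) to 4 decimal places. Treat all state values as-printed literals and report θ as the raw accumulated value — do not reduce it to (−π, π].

δ = 0.2346, a = -2.1440

a = (v'−v)/dt = (-0.321600)/0.15 = -2.1440
Δθ = θ'−θ = 0.061156;  (v·dt/L) = 5.8000·0.15/3.4 = 0.255882
tan δ = Δθ·L/(v·dt) = 0.239000  →  δ = 0.2346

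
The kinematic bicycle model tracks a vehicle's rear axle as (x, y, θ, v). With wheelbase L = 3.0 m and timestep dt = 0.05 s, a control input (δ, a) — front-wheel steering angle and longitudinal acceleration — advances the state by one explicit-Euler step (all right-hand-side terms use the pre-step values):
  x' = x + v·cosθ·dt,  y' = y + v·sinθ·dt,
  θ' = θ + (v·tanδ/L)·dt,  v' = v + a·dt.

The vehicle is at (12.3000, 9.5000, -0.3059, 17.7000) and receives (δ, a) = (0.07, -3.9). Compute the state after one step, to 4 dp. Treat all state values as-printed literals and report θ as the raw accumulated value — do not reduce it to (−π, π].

(13.1439, 9.2335, -0.2852, 17.5050)

x' = 12.3000 + 17.7000·cos(-0.3059)·0.05 = 13.1439
y' = 9.5000 + 17.7000·sin(-0.3059)·0.05 = 9.2335
θ' = -0.3059 + (17.7000/3.0)·tan(0.07)·0.05 = -0.2852
v' = 17.7000 − 3.9000·0.05 = 17.5050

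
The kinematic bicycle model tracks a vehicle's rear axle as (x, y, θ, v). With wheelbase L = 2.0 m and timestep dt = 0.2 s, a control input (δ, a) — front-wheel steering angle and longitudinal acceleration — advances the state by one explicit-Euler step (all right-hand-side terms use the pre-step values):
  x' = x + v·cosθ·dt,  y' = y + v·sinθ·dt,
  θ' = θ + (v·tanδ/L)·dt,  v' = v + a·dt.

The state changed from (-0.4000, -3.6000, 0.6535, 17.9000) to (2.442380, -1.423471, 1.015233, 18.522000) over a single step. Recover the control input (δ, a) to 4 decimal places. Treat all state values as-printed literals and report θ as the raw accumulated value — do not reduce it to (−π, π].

δ = 0.1994, a = 3.1100

a = (v'−v)/dt = (0.622000)/0.2 = 3.1100
Δθ = θ'−θ = 0.361733;  (v·dt/L) = 17.9000·0.2/2.0 = 1.790000
tan δ = Δθ·L/(v·dt) = 0.202085  →  δ = 0.1994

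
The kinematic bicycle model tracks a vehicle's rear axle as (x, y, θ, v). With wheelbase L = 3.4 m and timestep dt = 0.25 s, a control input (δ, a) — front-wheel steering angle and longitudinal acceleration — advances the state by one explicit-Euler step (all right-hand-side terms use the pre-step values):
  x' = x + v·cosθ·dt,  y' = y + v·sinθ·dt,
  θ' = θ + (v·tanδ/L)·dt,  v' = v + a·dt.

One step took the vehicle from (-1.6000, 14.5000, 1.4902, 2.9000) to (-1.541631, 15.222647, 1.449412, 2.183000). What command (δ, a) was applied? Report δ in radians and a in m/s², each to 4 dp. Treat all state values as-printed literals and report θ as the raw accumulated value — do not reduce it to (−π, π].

a = (v'−v)/dt = (-0.717000)/0.25 = -2.8680
Δθ = θ'−θ = -0.040788;  (v·dt/L) = 2.9000·0.25/3.4 = 0.213235
tan δ = Δθ·L/(v·dt) = -0.191282  →  δ = -0.1890

δ = -0.1890, a = -2.8680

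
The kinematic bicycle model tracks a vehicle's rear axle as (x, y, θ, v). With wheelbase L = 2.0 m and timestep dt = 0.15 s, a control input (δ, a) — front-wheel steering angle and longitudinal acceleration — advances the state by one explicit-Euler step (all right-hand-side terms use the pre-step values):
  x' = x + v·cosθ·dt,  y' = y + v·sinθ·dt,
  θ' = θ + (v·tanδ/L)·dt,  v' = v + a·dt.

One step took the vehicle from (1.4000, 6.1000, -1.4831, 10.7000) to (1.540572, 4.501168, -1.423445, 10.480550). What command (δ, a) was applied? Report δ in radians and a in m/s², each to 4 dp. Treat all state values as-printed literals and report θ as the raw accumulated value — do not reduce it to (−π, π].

δ = 0.0742, a = -1.4630

a = (v'−v)/dt = (-0.219450)/0.15 = -1.4630
Δθ = θ'−θ = 0.059655;  (v·dt/L) = 10.7000·0.15/2.0 = 0.802500
tan δ = Δθ·L/(v·dt) = 0.074336  →  δ = 0.0742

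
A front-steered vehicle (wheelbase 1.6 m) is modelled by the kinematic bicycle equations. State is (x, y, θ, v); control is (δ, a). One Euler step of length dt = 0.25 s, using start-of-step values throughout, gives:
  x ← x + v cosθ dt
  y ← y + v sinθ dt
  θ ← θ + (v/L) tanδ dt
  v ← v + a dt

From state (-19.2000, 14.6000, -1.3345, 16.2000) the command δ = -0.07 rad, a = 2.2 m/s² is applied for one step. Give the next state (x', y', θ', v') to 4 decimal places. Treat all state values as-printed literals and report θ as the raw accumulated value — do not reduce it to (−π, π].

x' = -19.2000 + 16.2000·cos(-1.3345)·0.25 = -18.2519
y' = 14.6000 + 16.2000·sin(-1.3345)·0.25 = 10.6625
θ' = -1.3345 + (16.2000/1.6)·tan(-0.07)·0.25 = -1.5120
v' = 16.2000 + 2.2000·0.25 = 16.7500

(-18.2519, 10.6625, -1.5120, 16.7500)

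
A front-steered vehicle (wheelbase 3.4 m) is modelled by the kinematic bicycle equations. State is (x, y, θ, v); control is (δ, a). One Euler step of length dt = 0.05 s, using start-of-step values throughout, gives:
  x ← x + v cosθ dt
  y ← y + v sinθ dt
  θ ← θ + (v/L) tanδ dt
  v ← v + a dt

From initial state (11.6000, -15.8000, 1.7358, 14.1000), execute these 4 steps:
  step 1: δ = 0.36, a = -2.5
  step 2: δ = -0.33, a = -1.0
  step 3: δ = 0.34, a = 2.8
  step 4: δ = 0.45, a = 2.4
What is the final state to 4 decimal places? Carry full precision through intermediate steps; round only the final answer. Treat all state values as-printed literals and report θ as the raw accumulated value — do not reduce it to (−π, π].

(11.0258, -13.0582, 1.9158, 14.1850)

after step 1 (δ=0.36, a=-2.5): (11.484200, -15.104575, 1.813848, 13.975000)
after step 2 (δ=-0.33, a=-1.0): (11.316034, -14.426363, 1.743454, 13.925000)
after step 3 (δ=0.34, a=2.8): (11.196417, -13.740465, 1.815892, 14.065000)
after step 4 (δ=0.45, a=2.4): (11.025774, -13.058233, 1.915807, 14.185000)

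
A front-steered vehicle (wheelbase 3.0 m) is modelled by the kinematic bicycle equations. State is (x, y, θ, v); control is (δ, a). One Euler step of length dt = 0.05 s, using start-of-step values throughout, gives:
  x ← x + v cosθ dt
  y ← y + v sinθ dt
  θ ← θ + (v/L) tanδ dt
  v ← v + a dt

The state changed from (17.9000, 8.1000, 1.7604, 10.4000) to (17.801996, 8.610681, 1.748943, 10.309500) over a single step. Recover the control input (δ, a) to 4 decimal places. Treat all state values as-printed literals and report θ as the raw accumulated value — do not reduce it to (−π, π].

δ = -0.0660, a = -1.8100

a = (v'−v)/dt = (-0.090500)/0.05 = -1.8100
Δθ = θ'−θ = -0.011457;  (v·dt/L) = 10.4000·0.05/3.0 = 0.173333
tan δ = Δθ·L/(v·dt) = -0.066098  →  δ = -0.0660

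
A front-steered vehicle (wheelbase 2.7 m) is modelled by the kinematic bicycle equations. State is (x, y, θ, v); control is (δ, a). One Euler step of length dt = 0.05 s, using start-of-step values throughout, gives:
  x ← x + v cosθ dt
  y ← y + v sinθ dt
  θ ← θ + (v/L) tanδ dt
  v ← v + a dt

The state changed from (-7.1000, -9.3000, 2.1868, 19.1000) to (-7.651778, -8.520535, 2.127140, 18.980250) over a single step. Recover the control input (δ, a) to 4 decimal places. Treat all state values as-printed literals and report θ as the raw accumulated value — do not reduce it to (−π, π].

δ = -0.1671, a = -2.3950

a = (v'−v)/dt = (-0.119750)/0.05 = -2.3950
Δθ = θ'−θ = -0.059660;  (v·dt/L) = 19.1000·0.05/2.7 = 0.353704
tan δ = Δθ·L/(v·dt) = -0.168672  →  δ = -0.1671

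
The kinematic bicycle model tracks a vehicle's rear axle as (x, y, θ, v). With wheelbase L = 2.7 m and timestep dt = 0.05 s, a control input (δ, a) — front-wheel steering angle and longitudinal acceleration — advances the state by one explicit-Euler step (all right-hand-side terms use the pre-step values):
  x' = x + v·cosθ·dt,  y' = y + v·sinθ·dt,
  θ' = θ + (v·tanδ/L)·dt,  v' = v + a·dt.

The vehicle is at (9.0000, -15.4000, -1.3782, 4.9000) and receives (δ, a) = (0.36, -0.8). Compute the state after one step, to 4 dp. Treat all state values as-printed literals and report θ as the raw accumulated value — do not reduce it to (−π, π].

(9.0469, -15.6405, -1.3440, 4.8600)

x' = 9.0000 + 4.9000·cos(-1.3782)·0.05 = 9.0469
y' = -15.4000 + 4.9000·sin(-1.3782)·0.05 = -15.6405
θ' = -1.3782 + (4.9000/2.7)·tan(0.36)·0.05 = -1.3440
v' = 4.9000 − 0.8000·0.05 = 4.8600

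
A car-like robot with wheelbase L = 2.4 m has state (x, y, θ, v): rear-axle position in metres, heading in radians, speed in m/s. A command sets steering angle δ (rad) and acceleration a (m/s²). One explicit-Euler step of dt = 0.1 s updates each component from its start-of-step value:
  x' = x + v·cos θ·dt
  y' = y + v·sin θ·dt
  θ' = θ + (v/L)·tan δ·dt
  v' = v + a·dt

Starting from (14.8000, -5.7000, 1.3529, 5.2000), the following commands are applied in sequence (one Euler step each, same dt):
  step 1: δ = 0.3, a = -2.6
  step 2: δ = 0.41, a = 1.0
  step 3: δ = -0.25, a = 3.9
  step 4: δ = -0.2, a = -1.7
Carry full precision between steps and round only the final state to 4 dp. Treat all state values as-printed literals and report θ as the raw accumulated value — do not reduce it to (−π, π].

(15.0799, -3.6614, 1.4099, 5.2600)

after step 1 (δ=0.3, a=-2.6): (14.912412, -5.192296, 1.419923, 4.940000)
after step 2 (δ=0.41, a=1.0): (14.986661, -4.703907, 1.509384, 5.040000)
after step 3 (δ=-0.25, a=3.9): (15.017593, -4.200858, 1.455763, 5.430000)
after step 4 (δ=-0.2, a=-1.7): (15.079918, -3.661446, 1.409899, 5.260000)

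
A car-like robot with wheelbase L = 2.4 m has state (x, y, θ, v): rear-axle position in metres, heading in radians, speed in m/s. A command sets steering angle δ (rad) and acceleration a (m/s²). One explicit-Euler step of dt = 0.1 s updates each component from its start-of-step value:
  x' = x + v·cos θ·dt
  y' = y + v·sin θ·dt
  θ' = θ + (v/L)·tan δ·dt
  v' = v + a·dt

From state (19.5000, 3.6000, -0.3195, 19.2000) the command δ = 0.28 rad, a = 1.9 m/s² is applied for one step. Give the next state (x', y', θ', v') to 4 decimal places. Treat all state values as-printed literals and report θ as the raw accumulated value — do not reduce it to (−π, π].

(21.3228, 2.9969, -0.0895, 19.3900)

x' = 19.5000 + 19.2000·cos(-0.3195)·0.1 = 21.3228
y' = 3.6000 + 19.2000·sin(-0.3195)·0.1 = 2.9969
θ' = -0.3195 + (19.2000/2.4)·tan(0.28)·0.1 = -0.0895
v' = 19.2000 + 1.9000·0.1 = 19.3900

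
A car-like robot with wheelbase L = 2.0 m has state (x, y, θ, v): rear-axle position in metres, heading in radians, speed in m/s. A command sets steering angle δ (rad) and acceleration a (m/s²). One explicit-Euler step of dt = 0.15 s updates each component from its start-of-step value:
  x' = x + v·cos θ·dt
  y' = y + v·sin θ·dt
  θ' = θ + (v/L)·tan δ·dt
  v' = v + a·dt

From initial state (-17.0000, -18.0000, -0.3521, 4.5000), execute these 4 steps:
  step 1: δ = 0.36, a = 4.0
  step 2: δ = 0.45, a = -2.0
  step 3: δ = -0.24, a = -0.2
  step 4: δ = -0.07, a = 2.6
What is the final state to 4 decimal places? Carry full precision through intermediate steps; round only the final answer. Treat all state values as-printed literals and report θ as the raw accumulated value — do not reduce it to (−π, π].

(-14.1917, -18.5241, -0.1535, 5.1600)

after step 1 (δ=0.36, a=4.0): (-16.366411, -18.232787, -0.225064, 5.100000)
after step 2 (δ=0.45, a=-2.0): (-15.620704, -18.403511, -0.040295, 4.800000)
after step 3 (δ=-0.24, a=-0.2): (-14.901289, -18.432516, -0.128393, 4.770000)
after step 4 (δ=-0.07, a=2.6): (-14.191678, -18.524129, -0.153477, 5.160000)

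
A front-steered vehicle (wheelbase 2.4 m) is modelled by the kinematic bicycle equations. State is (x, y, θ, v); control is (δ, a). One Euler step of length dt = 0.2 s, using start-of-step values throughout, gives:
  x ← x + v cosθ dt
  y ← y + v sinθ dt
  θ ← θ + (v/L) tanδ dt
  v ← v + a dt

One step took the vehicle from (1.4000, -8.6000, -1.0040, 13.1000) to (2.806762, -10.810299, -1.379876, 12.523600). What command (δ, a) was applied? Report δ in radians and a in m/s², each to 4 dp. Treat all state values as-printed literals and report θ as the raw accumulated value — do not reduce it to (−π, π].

a = (v'−v)/dt = (-0.576400)/0.2 = -2.8820
Δθ = θ'−θ = -0.375876;  (v·dt/L) = 13.1000·0.2/2.4 = 1.091667
tan δ = Δθ·L/(v·dt) = -0.344314  →  δ = -0.3316

δ = -0.3316, a = -2.8820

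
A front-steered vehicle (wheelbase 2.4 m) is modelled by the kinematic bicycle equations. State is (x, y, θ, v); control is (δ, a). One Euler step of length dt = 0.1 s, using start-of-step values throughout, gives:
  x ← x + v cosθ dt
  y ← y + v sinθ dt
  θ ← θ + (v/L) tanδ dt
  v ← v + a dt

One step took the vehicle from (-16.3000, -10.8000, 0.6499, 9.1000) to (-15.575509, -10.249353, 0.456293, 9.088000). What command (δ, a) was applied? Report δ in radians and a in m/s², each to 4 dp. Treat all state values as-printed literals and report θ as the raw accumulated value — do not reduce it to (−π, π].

δ = -0.4721, a = -0.1200

a = (v'−v)/dt = (-0.012000)/0.1 = -0.1200
Δθ = θ'−θ = -0.193607;  (v·dt/L) = 9.1000·0.1/2.4 = 0.379167
tan δ = Δθ·L/(v·dt) = -0.510612  →  δ = -0.4721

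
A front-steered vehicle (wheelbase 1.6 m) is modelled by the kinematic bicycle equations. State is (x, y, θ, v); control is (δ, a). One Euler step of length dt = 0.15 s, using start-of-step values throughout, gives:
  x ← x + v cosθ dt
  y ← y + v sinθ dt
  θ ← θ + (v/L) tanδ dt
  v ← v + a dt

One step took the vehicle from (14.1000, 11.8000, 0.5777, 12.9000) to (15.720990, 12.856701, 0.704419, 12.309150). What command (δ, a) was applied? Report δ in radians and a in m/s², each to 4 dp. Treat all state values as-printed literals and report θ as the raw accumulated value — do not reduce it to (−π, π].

δ = 0.1044, a = -3.9390

a = (v'−v)/dt = (-0.590850)/0.15 = -3.9390
Δθ = θ'−θ = 0.126719;  (v·dt/L) = 12.9000·0.15/1.6 = 1.209375
tan δ = Δθ·L/(v·dt) = 0.104781  →  δ = 0.1044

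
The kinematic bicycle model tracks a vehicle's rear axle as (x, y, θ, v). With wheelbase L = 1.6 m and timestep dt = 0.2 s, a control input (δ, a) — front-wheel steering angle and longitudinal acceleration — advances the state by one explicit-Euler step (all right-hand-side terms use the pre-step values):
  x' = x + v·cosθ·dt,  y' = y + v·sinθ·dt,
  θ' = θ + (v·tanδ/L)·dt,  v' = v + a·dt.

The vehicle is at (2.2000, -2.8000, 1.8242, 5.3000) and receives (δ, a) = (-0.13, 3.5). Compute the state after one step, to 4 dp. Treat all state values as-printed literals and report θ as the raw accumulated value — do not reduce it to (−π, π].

(1.9343, -1.7739, 1.7376, 6.0000)

x' = 2.2000 + 5.3000·cos(1.8242)·0.2 = 1.9343
y' = -2.8000 + 5.3000·sin(1.8242)·0.2 = -1.7739
θ' = 1.8242 + (5.3000/1.6)·tan(-0.13)·0.2 = 1.7376
v' = 5.3000 + 3.5000·0.2 = 6.0000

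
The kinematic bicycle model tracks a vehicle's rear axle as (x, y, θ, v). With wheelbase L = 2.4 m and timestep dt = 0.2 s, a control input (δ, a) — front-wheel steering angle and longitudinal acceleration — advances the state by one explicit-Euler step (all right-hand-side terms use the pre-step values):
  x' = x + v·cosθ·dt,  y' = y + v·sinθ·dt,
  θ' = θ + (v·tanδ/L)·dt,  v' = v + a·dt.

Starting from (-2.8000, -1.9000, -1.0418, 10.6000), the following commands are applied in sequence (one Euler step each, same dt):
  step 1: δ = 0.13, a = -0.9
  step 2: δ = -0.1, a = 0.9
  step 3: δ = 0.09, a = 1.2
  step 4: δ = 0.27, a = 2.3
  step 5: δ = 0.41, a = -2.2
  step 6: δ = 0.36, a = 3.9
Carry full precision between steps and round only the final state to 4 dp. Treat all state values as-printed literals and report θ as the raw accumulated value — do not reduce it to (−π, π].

(5.7756, -10.9543, 0.0662, 11.6400)

after step 1 (δ=0.13, a=-0.9): (-1.730106, -3.730226, -0.926315, 10.420000)
after step 2 (δ=-0.1, a=0.9): (-0.478073, -5.396200, -1.013439, 10.600000)
after step 3 (δ=0.09, a=1.2): (0.643291, -7.195351, -0.933724, 10.840000)
after step 4 (δ=0.27, a=2.3): (1.932914, -8.938077, -0.683719, 11.300000)
after step 5 (δ=0.41, a=-2.2): (3.684931, -10.365675, -0.274441, 10.860000)
after step 6 (δ=0.36, a=3.9): (5.775648, -10.954307, 0.066203, 11.640000)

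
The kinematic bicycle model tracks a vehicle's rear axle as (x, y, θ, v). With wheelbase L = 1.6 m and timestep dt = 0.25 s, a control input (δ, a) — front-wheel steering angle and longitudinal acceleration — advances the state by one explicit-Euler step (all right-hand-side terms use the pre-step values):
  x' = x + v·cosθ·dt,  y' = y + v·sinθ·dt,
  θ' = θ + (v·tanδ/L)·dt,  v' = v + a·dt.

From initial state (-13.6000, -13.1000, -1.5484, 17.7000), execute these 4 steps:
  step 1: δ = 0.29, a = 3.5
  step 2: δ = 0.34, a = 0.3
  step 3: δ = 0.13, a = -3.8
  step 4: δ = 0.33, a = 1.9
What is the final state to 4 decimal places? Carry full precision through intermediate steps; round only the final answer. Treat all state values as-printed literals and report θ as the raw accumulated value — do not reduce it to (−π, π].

(-2.1418, -16.4050, 1.6318, 18.1750)

after step 1 (δ=0.29, a=3.5): (-13.500905, -17.523890, -0.723102, 18.575000)
after step 2 (δ=0.34, a=0.3): (-10.019222, -20.596723, 0.303564, 18.650000)
after step 3 (δ=0.13, a=-3.8): (-5.569905, -19.202995, 0.684541, 17.700000)
after step 4 (δ=0.33, a=1.9): (-2.141815, -16.404991, 1.631836, 18.175000)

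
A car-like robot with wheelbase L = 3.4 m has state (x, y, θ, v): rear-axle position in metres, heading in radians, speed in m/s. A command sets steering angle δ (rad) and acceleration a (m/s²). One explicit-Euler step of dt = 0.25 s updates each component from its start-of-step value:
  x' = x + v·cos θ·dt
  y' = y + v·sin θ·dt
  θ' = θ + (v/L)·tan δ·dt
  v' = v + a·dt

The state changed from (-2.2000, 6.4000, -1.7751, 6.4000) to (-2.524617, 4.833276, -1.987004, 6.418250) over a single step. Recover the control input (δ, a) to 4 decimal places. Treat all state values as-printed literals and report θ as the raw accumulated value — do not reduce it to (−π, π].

a = (v'−v)/dt = (0.018250)/0.25 = 0.0730
Δθ = θ'−θ = -0.211904;  (v·dt/L) = 6.4000·0.25/3.4 = 0.470588
tan δ = Δθ·L/(v·dt) = -0.450296  →  δ = -0.4231

δ = -0.4231, a = 0.0730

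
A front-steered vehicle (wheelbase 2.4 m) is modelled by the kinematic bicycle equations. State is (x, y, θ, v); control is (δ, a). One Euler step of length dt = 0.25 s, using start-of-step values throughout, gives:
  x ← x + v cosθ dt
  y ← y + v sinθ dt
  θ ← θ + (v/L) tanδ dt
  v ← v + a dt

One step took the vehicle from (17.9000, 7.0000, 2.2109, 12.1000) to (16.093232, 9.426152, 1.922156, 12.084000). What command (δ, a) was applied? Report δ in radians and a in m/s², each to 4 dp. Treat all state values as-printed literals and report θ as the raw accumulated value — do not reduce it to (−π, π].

a = (v'−v)/dt = (-0.016000)/0.25 = -0.0640
Δθ = θ'−θ = -0.288744;  (v·dt/L) = 12.1000·0.25/2.4 = 1.260417
tan δ = Δθ·L/(v·dt) = -0.229086  →  δ = -0.2252

δ = -0.2252, a = -0.0640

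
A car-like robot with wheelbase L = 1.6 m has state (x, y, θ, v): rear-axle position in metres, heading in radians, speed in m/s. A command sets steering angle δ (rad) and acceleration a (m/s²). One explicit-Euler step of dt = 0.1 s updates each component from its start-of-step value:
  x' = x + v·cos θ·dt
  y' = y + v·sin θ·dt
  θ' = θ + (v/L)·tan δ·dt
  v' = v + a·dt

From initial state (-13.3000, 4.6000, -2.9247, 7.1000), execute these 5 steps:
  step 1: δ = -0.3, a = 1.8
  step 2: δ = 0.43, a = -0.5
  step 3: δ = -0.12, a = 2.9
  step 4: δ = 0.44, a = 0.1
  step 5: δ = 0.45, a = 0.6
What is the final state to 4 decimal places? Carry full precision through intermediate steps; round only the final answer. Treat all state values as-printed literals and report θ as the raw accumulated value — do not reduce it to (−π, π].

(-16.8201, 3.6785, -2.4592, 7.5900)

after step 1 (δ=-0.3, a=1.8): (-13.993365, 4.447211, -3.061968, 7.280000)
after step 2 (δ=0.43, a=-0.5): (-14.719059, 4.389305, -2.853295, 7.230000)
after step 3 (δ=-0.12, a=2.9): (-15.412220, 4.183742, -2.907782, 7.520000)
after step 4 (δ=0.44, a=0.1): (-16.143759, 4.009514, -2.686515, 7.530000)
after step 5 (δ=0.45, a=0.6): (-16.820124, 3.678546, -2.459178, 7.590000)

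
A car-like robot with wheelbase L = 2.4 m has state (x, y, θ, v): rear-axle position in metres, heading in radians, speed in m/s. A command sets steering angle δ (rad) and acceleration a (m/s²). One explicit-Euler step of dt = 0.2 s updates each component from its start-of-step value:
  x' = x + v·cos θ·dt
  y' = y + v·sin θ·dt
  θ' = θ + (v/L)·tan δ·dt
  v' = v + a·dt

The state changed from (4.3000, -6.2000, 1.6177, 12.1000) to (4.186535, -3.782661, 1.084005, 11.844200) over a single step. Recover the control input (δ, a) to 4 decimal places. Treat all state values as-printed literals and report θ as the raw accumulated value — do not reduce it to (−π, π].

δ = -0.4868, a = -1.2790

a = (v'−v)/dt = (-0.255800)/0.2 = -1.2790
Δθ = θ'−θ = -0.533695;  (v·dt/L) = 12.1000·0.2/2.4 = 1.008333
tan δ = Δθ·L/(v·dt) = -0.529284  →  δ = -0.4868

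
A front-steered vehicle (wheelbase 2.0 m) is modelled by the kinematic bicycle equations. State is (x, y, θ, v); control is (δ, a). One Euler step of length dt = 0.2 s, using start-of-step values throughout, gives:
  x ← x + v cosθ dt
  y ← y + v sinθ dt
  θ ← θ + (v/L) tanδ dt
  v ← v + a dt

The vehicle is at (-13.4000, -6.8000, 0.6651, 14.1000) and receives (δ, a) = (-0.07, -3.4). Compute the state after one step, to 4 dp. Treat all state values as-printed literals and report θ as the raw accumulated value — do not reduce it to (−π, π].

(-11.1811, -5.0597, 0.5662, 13.4200)

x' = -13.4000 + 14.1000·cos(0.6651)·0.2 = -11.1811
y' = -6.8000 + 14.1000·sin(0.6651)·0.2 = -5.0597
θ' = 0.6651 + (14.1000/2.0)·tan(-0.07)·0.2 = 0.5662
v' = 14.1000 − 3.4000·0.2 = 13.4200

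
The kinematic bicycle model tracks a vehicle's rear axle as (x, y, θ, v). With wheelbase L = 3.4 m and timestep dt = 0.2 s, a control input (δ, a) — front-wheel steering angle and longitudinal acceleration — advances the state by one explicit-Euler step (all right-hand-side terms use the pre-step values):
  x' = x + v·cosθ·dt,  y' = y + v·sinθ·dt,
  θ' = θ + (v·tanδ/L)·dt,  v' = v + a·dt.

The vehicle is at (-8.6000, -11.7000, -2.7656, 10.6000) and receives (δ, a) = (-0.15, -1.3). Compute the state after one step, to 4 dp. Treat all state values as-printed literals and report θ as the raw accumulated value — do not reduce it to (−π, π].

x' = -8.6000 + 10.6000·cos(-2.7656)·0.2 = -10.5719
y' = -11.7000 + 10.6000·sin(-2.7656)·0.2 = -12.4785
θ' = -2.7656 + (10.6000/3.4)·tan(-0.15)·0.2 = -2.8598
v' = 10.6000 − 1.3000·0.2 = 10.3400

(-10.5719, -12.4785, -2.8598, 10.3400)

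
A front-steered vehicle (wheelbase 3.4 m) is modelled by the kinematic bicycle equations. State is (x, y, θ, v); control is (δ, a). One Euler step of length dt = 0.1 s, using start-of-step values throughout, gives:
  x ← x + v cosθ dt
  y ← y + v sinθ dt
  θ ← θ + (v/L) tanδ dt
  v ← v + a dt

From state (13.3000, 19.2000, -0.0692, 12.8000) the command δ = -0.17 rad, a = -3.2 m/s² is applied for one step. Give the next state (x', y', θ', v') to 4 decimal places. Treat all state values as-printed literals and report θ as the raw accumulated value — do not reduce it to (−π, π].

(14.5769, 19.1115, -0.1338, 12.4800)

x' = 13.3000 + 12.8000·cos(-0.0692)·0.1 = 14.5769
y' = 19.2000 + 12.8000·sin(-0.0692)·0.1 = 19.1115
θ' = -0.0692 + (12.8000/3.4)·tan(-0.17)·0.1 = -0.1338
v' = 12.8000 − 3.2000·0.1 = 12.4800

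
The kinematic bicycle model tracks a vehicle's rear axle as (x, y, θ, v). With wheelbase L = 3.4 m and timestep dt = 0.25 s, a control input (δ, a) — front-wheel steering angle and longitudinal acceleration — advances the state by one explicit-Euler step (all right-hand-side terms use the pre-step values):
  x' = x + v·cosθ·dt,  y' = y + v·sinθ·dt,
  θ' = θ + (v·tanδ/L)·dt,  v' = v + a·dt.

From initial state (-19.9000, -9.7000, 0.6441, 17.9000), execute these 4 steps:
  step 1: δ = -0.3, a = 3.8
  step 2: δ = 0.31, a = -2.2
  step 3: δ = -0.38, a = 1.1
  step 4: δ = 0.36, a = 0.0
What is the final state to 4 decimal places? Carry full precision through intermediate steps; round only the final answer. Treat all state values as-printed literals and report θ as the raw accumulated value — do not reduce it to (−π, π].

after step 1 (δ=-0.3, a=3.8): (-16.321609, -7.012856, 0.236959, 18.850000)
after step 2 (δ=0.31, a=-2.2): (-11.740793, -5.906608, 0.680942, 18.300000)
after step 3 (δ=-0.38, a=1.1): (-8.186110, -3.026530, 0.143497, 18.575000)
after step 4 (δ=0.36, a=0.0): (-3.590089, -2.362449, 0.657592, 18.575000)

(-3.5901, -2.3624, 0.6576, 18.5750)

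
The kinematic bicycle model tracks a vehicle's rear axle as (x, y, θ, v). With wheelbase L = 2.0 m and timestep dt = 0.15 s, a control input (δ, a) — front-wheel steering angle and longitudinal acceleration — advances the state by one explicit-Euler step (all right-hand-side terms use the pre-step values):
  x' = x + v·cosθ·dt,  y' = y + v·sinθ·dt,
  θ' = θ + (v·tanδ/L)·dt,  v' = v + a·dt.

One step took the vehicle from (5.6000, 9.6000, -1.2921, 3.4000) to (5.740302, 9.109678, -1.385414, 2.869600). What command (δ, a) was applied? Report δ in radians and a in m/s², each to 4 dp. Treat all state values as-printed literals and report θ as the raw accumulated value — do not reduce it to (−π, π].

a = (v'−v)/dt = (-0.530400)/0.15 = -3.5360
Δθ = θ'−θ = -0.093314;  (v·dt/L) = 3.4000·0.15/2.0 = 0.255000
tan δ = Δθ·L/(v·dt) = -0.365937  →  δ = -0.3508

δ = -0.3508, a = -3.5360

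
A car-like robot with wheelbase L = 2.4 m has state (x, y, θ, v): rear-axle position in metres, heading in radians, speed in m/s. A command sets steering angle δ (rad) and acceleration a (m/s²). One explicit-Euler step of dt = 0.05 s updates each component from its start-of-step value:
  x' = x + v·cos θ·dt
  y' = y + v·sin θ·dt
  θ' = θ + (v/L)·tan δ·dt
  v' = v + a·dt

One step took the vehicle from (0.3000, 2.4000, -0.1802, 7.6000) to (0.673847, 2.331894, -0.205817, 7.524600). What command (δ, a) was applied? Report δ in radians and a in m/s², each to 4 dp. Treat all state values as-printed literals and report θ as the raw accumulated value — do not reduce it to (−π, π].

a = (v'−v)/dt = (-0.075400)/0.05 = -1.5080
Δθ = θ'−θ = -0.025617;  (v·dt/L) = 7.6000·0.05/2.4 = 0.158333
tan δ = Δθ·L/(v·dt) = -0.161792  →  δ = -0.1604

δ = -0.1604, a = -1.5080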